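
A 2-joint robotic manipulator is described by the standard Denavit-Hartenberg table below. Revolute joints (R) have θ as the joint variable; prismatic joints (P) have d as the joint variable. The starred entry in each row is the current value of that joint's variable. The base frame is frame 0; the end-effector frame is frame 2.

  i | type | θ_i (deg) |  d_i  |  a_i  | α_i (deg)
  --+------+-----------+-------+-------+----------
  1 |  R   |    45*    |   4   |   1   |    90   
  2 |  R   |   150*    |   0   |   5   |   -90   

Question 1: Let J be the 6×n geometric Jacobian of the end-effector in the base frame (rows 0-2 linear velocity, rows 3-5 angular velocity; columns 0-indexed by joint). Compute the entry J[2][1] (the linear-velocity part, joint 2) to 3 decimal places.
-4.330

axis z_1 = (0.7071,-0.7071,0.0000); lever o_n−o_1 = (-3.0619,-3.0619,2.5000)
cross product → J_v[:, 1] = (-1.7678,-1.7678,-4.3301)
J_ω[:, 1] = z_1
entry J[2][1] = -4.3301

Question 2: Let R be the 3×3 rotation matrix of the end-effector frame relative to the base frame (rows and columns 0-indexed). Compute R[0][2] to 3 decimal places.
-0.354

End-effector z-axis (col 2 of R) = (-0.3536,-0.3536,-0.8660)
R[0][2] = -0.3536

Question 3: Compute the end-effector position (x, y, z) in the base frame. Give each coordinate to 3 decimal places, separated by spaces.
-2.355 -2.355 6.500

after link 1: o_1 = (0.7071, 0.7071, 4.0000)
after link 2: o_2 = (-2.3548, -2.3548, 6.5000)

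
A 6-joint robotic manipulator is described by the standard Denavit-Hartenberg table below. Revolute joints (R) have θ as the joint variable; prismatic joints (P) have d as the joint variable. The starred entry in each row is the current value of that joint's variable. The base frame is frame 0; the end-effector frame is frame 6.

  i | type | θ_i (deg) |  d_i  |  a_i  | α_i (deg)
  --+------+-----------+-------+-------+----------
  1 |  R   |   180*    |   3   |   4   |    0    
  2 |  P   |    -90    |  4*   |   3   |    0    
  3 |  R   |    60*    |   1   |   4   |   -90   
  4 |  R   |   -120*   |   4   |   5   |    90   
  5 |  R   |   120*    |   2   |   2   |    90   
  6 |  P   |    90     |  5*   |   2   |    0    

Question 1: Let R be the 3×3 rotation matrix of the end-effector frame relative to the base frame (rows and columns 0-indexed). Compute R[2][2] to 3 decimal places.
End-effector z-axis (col 2 of R) = (0.1250,-0.6495,0.7500)
R[2][2] = 0.7500

0.750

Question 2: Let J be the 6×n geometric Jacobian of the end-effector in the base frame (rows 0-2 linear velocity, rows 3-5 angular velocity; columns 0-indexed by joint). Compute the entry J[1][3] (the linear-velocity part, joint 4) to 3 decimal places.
axis z_3 = (-0.5000,-0.8660,0.0000); lever o_n−o_3 = (2.4910,-10.9437,5.2141)
cross product → J_v[:, 3] = (-4.5155,2.6071,7.6292)
J_ω[:, 3] = z_3
entry J[1][3] = 2.6071

2.607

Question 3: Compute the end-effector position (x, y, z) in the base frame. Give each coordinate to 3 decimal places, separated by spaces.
after link 1: o_1 = (-4.0000, 0.0000, 3.0000)
after link 2: o_2 = (-4.0000, 3.0000, 7.0000)
after link 3: o_3 = (-7.4641, 5.0000, 8.0000)
after link 4: o_4 = (-7.2990, 0.2859, 12.3301)
after link 5: o_5 = (-7.0981, -1.8301, 10.4641)
after link 6: o_6 = (-4.9731, -5.9437, 13.2141)

-4.973 -5.944 13.214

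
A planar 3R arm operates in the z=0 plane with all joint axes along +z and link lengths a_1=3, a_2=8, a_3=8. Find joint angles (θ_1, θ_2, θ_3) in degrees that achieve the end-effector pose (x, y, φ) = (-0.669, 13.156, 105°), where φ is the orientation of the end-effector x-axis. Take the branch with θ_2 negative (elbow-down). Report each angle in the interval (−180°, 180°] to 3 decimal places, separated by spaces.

-150.006 -149.992 44.998

wrist centre = target − a_3·(cos φ, sin φ) = (1.4016, 5.4286)
cos θ_2 = (31.4340−3²−8²)/(2·3·8) = -0.8660; θ_2 = -149.9924° (elbow-down)
β = atan2(5.4286,1.4016) = 75.5235°; ψ = atan2(-4.0009,-3.9277) = -134.4707°
θ_1 = β − ψ = 209.9942°
θ_3 = φ − θ_1 − θ_2 = 44.9982° (wrapped to (-180°,180°])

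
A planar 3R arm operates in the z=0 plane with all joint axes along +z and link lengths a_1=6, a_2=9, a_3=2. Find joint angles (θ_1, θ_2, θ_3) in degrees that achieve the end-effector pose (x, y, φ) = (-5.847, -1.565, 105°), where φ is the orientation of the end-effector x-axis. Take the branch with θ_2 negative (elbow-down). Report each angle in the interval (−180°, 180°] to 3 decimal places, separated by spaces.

-53.454 -135.002 -66.544

wrist centre = target − a_3·(cos φ, sin φ) = (-5.3294, -3.4969)
cos θ_2 = (40.6301−6²−9²)/(2·6·9) = -0.7071; θ_2 = -135.0018° (elbow-down)
β = atan2(-3.4969,-5.3294) = -146.7292°; ψ = atan2(-6.3638,-0.3642) = -93.2751°
θ_1 = β − ψ = -53.4541°
θ_3 = φ − θ_1 − θ_2 = -66.5441° (wrapped to (-180°,180°])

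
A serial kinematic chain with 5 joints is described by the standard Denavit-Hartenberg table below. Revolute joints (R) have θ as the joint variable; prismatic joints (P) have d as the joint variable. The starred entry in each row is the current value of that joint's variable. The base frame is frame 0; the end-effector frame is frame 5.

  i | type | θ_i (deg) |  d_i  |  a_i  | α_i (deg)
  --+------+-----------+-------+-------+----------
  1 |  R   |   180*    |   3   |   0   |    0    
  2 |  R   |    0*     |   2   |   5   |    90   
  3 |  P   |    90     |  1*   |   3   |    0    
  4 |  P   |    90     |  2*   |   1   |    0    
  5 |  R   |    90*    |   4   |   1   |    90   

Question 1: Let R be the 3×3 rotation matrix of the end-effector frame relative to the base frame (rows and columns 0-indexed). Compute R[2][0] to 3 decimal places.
-1.000

End-effector x-axis (col 0 of R) = (0.0000,0.0000,-1.0000)
R[2][0] = -1.0000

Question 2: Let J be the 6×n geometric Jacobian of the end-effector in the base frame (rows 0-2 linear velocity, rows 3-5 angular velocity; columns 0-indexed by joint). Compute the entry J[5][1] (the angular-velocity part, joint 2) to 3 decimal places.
axis z_1 = (0.0000,0.0000,1.0000); lever o_n−o_1 = (-4.0000,7.0000,4.0000)
cross product → J_v[:, 1] = (-7.0000,-4.0000,0.0000)
J_ω[:, 1] = z_1
entry J[5][1] = 1.0000

1.000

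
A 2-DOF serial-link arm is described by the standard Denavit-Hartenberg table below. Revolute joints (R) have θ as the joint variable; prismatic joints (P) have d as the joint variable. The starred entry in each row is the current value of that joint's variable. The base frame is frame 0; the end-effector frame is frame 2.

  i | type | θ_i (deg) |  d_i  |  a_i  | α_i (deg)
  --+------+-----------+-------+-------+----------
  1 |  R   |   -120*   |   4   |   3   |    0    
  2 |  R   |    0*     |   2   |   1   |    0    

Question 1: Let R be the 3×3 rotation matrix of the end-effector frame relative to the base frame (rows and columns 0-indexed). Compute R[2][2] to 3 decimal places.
End-effector z-axis (col 2 of R) = (0.0000,0.0000,1.0000)
R[2][2] = 1.0000

1.000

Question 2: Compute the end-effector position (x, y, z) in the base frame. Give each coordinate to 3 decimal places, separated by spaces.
after link 1: o_1 = (-1.5000, -2.5981, 4.0000)
after link 2: o_2 = (-2.0000, -3.4641, 6.0000)

-2.000 -3.464 6.000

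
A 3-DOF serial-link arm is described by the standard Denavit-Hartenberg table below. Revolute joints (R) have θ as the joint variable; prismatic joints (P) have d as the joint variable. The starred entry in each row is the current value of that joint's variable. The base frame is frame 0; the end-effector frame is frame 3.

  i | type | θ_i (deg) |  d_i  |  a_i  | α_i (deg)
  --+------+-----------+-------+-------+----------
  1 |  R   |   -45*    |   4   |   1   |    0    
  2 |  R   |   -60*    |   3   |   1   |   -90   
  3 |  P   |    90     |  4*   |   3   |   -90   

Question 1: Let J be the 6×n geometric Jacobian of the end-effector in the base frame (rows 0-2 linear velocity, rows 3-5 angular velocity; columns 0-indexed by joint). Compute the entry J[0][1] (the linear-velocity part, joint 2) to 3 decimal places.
2.001

axis z_1 = (0.0000,0.0000,1.0000); lever o_n−o_1 = (3.6049,-2.0012,0.0000)
cross product → J_v[:, 1] = (2.0012,3.6049,-0.0000)
J_ω[:, 1] = z_1
entry J[0][1] = 2.0012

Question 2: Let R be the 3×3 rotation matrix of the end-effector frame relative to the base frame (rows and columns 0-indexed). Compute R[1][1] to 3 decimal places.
End-effector y-axis (col 1 of R) = (-0.9659,0.2588,-0.0000)
R[1][1] = 0.2588

0.259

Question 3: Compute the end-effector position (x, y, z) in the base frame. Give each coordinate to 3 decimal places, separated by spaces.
after link 1: o_1 = (0.7071, -0.7071, 4.0000)
after link 2: o_2 = (0.4483, -1.6730, 7.0000)
after link 3: o_3 = (4.3120, -2.7083, 4.0000)

4.312 -2.708 4.000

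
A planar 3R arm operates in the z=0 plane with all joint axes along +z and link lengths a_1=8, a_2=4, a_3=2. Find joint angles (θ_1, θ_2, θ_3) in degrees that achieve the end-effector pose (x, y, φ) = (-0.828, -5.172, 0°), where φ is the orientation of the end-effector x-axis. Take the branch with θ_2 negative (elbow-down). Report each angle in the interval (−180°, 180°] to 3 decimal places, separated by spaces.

wrist centre = target − a_3·(cos φ, sin φ) = (-2.8280, -5.1720)
cos θ_2 = (34.7472−8²−4²)/(2·8·4) = -0.7071; θ_2 = -134.9975° (elbow-down)
β = atan2(-5.1720,-2.8280) = -118.6694°; ψ = atan2(-2.8286,5.1717) = -28.6755°
θ_1 = β − ψ = -89.9939°
θ_3 = φ − θ_1 − θ_2 = -135.0087° (wrapped to (-180°,180°])

-89.994 -134.997 -135.009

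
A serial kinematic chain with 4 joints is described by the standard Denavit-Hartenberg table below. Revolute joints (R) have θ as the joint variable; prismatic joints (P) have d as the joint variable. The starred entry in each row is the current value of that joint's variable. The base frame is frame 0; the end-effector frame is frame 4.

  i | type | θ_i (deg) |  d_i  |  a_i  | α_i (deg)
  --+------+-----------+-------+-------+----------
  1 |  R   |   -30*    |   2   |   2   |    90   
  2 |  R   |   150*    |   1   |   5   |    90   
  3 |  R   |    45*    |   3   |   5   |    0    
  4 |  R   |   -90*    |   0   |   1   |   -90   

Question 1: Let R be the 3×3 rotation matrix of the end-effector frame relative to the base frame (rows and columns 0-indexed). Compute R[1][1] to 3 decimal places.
0.250

End-effector y-axis (col 1 of R) = (-0.4330,0.2500,-0.8660)
R[1][1] = 0.2500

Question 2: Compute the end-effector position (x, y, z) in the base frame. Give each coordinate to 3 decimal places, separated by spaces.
after link 1: o_1 = (1.7321, -1.0000, 2.0000)
after link 2: o_2 = (-2.5179, 0.2990, 4.5000)
after link 3: o_3 = (-5.6383, -1.9819, 8.8658)
after link 4: o_4 = (-5.8151, -1.0633, 9.2194)

-5.815 -1.063 9.219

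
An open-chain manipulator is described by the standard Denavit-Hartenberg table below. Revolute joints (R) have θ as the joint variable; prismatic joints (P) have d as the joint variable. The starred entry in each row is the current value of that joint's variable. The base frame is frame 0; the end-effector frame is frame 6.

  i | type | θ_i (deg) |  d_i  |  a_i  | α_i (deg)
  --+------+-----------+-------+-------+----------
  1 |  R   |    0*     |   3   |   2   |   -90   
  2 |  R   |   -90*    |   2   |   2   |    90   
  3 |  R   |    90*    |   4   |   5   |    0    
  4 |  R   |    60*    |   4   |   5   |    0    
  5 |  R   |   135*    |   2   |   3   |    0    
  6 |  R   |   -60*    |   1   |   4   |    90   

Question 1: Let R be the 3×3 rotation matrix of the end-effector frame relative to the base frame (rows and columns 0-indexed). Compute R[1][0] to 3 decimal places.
-0.707

End-effector x-axis (col 0 of R) = (-0.0000,-0.7071,-0.7071)
R[1][0] = -0.7071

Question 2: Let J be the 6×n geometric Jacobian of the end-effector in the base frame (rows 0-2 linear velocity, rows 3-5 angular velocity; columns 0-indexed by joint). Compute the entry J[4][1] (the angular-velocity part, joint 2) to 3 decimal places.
1.000

axis z_1 = (0.0000,1.0000,0.0000); lever o_n−o_1 = (-11.0000,3.7738,-4.3821)
cross product → J_v[:, 1] = (-4.3821,-0.0000,11.0000)
J_ω[:, 1] = z_1
entry J[4][1] = 1.0000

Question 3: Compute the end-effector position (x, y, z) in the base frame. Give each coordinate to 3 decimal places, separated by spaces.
after link 1: o_1 = (2.0000, 0.0000, 3.0000)
after link 2: o_2 = (2.0000, 2.0000, 5.0000)
after link 3: o_3 = (-2.0000, 7.0000, 5.0000)
after link 4: o_4 = (-6.0000, 9.5000, 0.6699)
after link 5: o_5 = (-8.0000, 6.6022, 1.4463)
after link 6: o_6 = (-9.0000, 3.7738, -1.3821)

-9.000 3.774 -1.382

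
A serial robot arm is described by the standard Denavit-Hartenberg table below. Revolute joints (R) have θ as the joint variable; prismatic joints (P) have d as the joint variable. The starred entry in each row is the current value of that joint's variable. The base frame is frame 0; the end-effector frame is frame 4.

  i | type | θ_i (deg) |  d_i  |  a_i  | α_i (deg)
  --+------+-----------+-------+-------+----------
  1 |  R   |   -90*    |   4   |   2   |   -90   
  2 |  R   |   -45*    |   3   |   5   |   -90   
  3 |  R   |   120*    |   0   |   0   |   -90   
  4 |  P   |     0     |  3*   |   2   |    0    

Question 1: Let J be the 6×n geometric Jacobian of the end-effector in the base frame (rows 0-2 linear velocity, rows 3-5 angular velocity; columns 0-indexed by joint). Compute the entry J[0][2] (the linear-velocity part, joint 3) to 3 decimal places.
axis z_2 = (0.0000,-0.7071,-0.7071); lever o_n−o_2 = (-0.2321,2.5442,-2.5442)
cross product → J_v[:, 2] = (3.5981,0.1641,-0.1641)
J_ω[:, 2] = z_2
entry J[0][2] = 3.5981

3.598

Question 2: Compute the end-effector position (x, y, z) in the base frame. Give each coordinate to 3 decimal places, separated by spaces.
2.768 -2.991 4.991

after link 1: o_1 = (0.0000, -2.0000, 4.0000)
after link 2: o_2 = (3.0000, -5.5355, 7.5355)
after link 3: o_3 = (3.0000, -5.5355, 7.5355)
after link 4: o_4 = (2.7679, -2.9913, 4.9913)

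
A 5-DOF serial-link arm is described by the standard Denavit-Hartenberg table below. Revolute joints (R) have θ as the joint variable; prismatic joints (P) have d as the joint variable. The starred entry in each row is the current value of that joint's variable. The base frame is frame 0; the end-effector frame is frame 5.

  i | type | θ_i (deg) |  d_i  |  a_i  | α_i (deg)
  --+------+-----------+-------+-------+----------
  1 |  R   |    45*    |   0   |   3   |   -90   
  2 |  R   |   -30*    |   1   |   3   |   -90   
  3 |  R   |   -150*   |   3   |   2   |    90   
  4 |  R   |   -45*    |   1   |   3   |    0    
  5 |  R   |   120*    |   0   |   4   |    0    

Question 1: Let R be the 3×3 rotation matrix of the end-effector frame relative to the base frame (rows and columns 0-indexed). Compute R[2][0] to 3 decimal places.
End-effector x-axis (col 0 of R) = (0.1127,0.2958,-0.9486)
R[2][0] = -0.9486

-0.949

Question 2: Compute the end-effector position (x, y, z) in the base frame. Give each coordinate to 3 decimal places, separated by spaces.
0.676 4.512 -5.090

after link 1: o_1 = (2.1213, 2.1213, 0.0000)
after link 2: o_2 = (3.2513, 4.6655, 1.5000)
after link 3: o_3 = (2.5442, 5.3727, -1.9641)
after link 4: o_4 = (0.2254, 3.3291, -1.2955)
after link 5: o_5 = (0.6764, 4.5121, -5.0899)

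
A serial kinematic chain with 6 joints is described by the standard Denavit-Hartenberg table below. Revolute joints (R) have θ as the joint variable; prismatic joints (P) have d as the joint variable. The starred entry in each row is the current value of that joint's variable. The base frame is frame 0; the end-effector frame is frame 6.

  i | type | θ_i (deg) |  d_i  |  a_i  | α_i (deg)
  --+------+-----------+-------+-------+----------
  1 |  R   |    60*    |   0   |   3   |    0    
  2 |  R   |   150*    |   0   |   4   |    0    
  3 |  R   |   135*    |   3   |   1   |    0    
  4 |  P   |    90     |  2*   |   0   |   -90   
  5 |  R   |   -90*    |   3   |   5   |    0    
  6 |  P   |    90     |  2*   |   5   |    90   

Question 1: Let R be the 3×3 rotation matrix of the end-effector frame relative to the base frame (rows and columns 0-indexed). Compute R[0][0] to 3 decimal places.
0.259

End-effector x-axis (col 0 of R) = (0.2588,0.9659,0.0000)
R[0][0] = 0.2588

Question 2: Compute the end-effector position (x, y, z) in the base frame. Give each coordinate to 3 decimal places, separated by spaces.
-4.534 6.463 10.000

after link 1: o_1 = (1.5000, 2.5981, 0.0000)
after link 2: o_2 = (-1.9641, 0.5981, 0.0000)
after link 3: o_3 = (-0.9982, 0.3393, 3.0000)
after link 4: o_4 = (-0.9982, 0.3393, 5.0000)
after link 5: o_5 = (-3.8960, 1.1157, 10.0000)
after link 6: o_6 = (-4.5337, 6.4630, 10.0000)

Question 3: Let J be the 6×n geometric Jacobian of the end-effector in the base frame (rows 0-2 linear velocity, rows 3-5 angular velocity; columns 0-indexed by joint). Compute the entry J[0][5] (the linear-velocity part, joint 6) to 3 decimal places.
-0.966

prismatic axis z_5 = (-0.9659,0.2588,0.0000)
J_v[:, 5] = z_5; J_ω[:, 5] = (0,0,0)
entry J[0][5] = -0.9659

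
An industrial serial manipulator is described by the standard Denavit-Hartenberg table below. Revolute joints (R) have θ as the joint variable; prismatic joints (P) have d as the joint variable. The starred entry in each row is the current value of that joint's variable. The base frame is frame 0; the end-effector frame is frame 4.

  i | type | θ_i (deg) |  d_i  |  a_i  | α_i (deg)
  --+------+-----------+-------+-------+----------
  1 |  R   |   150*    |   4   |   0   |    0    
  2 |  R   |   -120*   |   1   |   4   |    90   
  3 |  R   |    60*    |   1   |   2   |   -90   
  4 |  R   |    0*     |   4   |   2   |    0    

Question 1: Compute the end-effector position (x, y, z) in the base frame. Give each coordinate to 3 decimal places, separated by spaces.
2.696 0.402 10.464

after link 1: o_1 = (0.0000, 0.0000, 4.0000)
after link 2: o_2 = (3.4641, 2.0000, 5.0000)
after link 3: o_3 = (4.8301, 1.6340, 6.7321)
after link 4: o_4 = (2.6962, 0.4019, 10.4641)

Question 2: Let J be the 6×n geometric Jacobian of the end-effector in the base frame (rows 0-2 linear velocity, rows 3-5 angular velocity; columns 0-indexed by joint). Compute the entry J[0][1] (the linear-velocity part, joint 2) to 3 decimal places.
-0.402

axis z_1 = (0.0000,0.0000,1.0000); lever o_n−o_1 = (2.6962,0.4019,6.4641)
cross product → J_v[:, 1] = (-0.4019,2.6962,0.0000)
J_ω[:, 1] = z_1
entry J[0][1] = -0.4019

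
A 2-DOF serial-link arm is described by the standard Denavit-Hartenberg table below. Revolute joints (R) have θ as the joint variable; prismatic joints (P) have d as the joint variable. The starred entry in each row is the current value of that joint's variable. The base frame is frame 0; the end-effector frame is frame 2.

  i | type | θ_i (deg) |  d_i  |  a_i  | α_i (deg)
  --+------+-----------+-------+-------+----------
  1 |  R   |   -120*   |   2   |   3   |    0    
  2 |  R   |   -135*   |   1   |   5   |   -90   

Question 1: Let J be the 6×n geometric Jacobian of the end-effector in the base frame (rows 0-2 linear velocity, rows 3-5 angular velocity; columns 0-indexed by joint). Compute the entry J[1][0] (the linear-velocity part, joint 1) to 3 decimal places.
axis z_0 = ẑ; lever o_n−o_0 = (-2.7941,2.2316,3.0000)
cross product → J_v[:, 0] = (-2.2316,-2.7941,0.0000)
J_ω[:, 0] = z_0
entry J[1][0] = -2.7941

-2.794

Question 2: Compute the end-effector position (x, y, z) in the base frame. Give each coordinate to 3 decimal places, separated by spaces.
after link 1: o_1 = (-1.5000, -2.5981, 2.0000)
after link 2: o_2 = (-2.7941, 2.2316, 3.0000)

-2.794 2.232 3.000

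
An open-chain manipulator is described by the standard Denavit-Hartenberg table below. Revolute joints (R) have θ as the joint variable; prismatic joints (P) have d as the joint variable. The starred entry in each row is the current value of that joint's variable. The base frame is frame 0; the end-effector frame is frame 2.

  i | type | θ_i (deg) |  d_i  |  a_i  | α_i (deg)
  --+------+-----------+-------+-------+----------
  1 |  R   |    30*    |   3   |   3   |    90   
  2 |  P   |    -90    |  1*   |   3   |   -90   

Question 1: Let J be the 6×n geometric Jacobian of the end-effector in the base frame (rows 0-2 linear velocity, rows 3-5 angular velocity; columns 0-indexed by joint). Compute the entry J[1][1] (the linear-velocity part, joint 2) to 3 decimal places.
prismatic axis z_1 = (0.5000,-0.8660,0.0000)
J_v[:, 1] = z_1; J_ω[:, 1] = (0,0,0)
entry J[1][1] = -0.8660

-0.866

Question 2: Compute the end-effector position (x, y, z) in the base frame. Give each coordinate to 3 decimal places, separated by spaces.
after link 1: o_1 = (2.5981, 1.5000, 3.0000)
after link 2: o_2 = (3.0981, 0.6340, 0.0000)

3.098 0.634 0.000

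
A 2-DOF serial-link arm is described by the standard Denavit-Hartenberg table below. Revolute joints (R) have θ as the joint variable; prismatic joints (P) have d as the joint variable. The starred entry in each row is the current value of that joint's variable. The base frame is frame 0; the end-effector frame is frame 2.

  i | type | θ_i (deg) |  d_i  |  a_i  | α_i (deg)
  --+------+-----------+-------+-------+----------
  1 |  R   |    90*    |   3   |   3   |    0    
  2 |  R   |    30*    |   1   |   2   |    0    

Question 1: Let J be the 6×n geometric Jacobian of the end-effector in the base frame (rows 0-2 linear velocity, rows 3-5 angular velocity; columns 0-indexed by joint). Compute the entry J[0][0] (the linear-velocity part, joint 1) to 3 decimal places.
-4.732

axis z_0 = ẑ; lever o_n−o_0 = (-1.0000,4.7321,4.0000)
cross product → J_v[:, 0] = (-4.7321,-1.0000,0.0000)
J_ω[:, 0] = z_0
entry J[0][0] = -4.7321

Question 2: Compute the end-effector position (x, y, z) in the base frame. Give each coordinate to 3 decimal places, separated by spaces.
-1.000 4.732 4.000

after link 1: o_1 = (0.0000, 3.0000, 3.0000)
after link 2: o_2 = (-1.0000, 4.7321, 4.0000)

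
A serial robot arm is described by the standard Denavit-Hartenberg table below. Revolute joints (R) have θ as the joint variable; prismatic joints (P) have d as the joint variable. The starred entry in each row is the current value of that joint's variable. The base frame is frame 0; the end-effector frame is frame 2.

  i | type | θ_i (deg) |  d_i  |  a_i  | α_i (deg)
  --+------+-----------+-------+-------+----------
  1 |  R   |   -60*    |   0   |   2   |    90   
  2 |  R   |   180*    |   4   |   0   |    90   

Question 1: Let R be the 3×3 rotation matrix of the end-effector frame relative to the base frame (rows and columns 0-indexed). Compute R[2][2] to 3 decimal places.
End-effector z-axis (col 2 of R) = (0.0000,-0.0000,1.0000)
R[2][2] = 1.0000

1.000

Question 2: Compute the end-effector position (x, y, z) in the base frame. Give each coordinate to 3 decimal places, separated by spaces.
-2.464 -3.732 0.000

after link 1: o_1 = (1.0000, -1.7321, 0.0000)
after link 2: o_2 = (-2.4641, -3.7321, 0.0000)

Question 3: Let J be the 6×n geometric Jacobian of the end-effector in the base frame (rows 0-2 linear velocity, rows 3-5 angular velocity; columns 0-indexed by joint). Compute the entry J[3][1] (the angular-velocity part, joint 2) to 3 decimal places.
axis z_1 = (-0.8660,-0.5000,0.0000); lever o_n−o_1 = (-3.4641,-2.0000,0.0000)
cross product → J_v[:, 1] = (0.0000,0.0000,0.0000)
J_ω[:, 1] = z_1
entry J[3][1] = -0.8660

-0.866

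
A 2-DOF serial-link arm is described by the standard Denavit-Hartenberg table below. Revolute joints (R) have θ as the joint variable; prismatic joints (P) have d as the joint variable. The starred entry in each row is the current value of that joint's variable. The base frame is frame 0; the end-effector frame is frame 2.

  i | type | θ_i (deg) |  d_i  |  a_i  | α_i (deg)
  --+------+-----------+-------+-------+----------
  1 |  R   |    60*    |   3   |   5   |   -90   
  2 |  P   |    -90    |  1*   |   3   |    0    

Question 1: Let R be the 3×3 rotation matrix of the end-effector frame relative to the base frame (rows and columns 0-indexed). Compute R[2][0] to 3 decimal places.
End-effector x-axis (col 0 of R) = (0.0000,0.0000,1.0000)
R[2][0] = 1.0000

1.000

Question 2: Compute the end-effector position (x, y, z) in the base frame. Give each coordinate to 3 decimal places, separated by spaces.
after link 1: o_1 = (2.5000, 4.3301, 3.0000)
after link 2: o_2 = (1.6340, 4.8301, 6.0000)

1.634 4.830 6.000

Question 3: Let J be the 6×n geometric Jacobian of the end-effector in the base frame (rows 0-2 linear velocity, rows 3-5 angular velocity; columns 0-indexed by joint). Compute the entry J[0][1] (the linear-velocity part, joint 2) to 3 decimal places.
prismatic axis z_1 = (-0.8660,0.5000,0.0000)
J_v[:, 1] = z_1; J_ω[:, 1] = (0,0,0)
entry J[0][1] = -0.8660

-0.866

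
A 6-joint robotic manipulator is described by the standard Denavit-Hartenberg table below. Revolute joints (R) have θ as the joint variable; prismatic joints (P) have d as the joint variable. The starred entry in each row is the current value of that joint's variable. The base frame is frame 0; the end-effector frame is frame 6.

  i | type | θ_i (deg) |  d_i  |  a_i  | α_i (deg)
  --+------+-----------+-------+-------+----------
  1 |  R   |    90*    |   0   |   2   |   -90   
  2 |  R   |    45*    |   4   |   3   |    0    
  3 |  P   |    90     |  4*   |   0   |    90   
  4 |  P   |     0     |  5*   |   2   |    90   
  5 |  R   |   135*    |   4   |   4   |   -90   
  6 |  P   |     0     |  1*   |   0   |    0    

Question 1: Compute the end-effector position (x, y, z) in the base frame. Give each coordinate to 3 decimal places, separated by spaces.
after link 1: o_1 = (0.0000, 2.0000, 0.0000)
after link 2: o_2 = (-4.0000, 4.1213, -2.1213)
after link 3: o_3 = (-8.0000, 4.1213, -2.1213)
after link 4: o_4 = (-8.0000, 6.2426, -7.0711)
after link 5: o_5 = (-4.0000, 10.2426, -7.0711)
after link 6: o_6 = (-4.0000, 10.2426, -6.0711)

-4.000 10.243 -6.071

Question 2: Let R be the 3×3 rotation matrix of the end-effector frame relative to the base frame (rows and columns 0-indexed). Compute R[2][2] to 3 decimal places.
1.000

End-effector z-axis (col 2 of R) = (0.0000,0.0000,1.0000)
R[2][2] = 1.0000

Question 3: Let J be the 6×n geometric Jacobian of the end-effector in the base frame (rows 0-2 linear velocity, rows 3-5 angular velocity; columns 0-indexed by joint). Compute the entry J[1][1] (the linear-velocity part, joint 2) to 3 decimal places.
-6.071

axis z_1 = (-1.0000,0.0000,0.0000); lever o_n−o_1 = (-4.0000,8.2426,-6.0711)
cross product → J_v[:, 1] = (-0.0000,-6.0711,-8.2426)
J_ω[:, 1] = z_1
entry J[1][1] = -6.0711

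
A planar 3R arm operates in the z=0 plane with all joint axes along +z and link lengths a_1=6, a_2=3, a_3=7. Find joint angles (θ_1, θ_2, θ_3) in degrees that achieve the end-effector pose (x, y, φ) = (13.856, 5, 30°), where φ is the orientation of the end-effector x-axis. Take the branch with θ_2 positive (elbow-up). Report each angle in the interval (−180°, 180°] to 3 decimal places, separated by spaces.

wrist centre = target − a_3·(cos φ, sin φ) = (7.7938, 1.5000)
cos θ_2 = (62.9937−6²−3²)/(2·6·3) = 0.4998; θ_2 = 60.0116° (elbow-up)
β = atan2(1.5000,7.7938) = 10.8939°; ψ = atan2(2.5984,7.4995) = 19.1099°
θ_1 = β − ψ = -8.2160°
θ_3 = φ − θ_1 − θ_2 = -21.7957° (wrapped to (-180°,180°])

-8.216 60.012 -21.796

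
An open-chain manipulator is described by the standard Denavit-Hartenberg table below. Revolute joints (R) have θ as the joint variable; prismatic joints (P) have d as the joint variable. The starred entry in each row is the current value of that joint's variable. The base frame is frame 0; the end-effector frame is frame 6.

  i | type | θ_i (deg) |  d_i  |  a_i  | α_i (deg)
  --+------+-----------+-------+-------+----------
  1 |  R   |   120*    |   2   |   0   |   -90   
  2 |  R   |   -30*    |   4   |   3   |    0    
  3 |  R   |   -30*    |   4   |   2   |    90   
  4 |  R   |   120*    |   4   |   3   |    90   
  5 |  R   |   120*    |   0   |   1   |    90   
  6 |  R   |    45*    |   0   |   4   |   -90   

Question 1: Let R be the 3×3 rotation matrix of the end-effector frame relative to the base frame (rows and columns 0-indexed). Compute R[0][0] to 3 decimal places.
0.027

End-effector x-axis (col 0 of R) = (0.0269,-0.1413,0.9896)
R[0][0] = 0.0269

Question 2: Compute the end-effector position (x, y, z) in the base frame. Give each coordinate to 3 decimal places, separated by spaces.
-8.075 -6.722 10.541

after link 1: o_1 = (0.0000, 0.0000, 2.0000)
after link 2: o_2 = (-4.7631, 0.2500, 3.5000)
after link 3: o_3 = (-8.7272, -0.8840, 5.2321)
after link 4: o_4 = (-8.8702, -5.8325, 5.9330)
after link 5: o_5 = (-8.1827, -6.1573, 6.5825)
after link 6: o_6 = (-8.0753, -6.7223, 10.5410)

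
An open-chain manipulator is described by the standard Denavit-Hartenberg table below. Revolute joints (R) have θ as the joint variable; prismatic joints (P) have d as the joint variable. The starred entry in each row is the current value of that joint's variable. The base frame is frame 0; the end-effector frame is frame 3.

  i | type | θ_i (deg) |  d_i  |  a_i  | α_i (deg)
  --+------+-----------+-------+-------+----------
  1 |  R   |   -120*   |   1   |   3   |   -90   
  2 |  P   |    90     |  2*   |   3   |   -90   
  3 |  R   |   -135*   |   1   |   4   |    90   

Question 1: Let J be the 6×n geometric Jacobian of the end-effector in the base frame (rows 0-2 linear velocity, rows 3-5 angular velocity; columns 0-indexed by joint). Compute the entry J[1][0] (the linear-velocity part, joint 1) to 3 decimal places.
3.182

axis z_0 = ẑ; lever o_n−o_0 = (3.1815,-4.1463,0.8284)
cross product → J_v[:, 0] = (4.1463,3.1815,-0.0000)
J_ω[:, 0] = z_0
entry J[1][0] = 3.1815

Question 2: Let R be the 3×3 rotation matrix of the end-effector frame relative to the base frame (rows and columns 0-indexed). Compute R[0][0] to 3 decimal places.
0.612

End-effector x-axis (col 0 of R) = (0.6124,-0.3536,0.7071)
R[0][0] = 0.6124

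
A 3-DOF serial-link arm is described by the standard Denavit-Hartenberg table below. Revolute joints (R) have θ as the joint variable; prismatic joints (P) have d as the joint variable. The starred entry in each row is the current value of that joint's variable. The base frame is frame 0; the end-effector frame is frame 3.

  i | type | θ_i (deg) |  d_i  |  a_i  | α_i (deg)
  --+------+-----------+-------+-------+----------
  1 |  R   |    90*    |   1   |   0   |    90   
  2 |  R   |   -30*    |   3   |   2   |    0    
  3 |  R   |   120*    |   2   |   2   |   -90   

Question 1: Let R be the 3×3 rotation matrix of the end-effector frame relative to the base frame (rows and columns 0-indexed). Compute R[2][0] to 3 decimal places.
1.000

End-effector x-axis (col 0 of R) = (-0.0000,0.0000,1.0000)
R[2][0] = 1.0000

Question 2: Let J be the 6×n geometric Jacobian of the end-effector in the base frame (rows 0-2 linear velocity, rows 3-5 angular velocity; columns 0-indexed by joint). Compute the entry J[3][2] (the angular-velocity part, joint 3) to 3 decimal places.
axis z_2 = (1.0000,-0.0000,0.0000); lever o_n−o_2 = (2.0000,0.0000,2.0000)
cross product → J_v[:, 2] = (-0.0000,-2.0000,0.0000)
J_ω[:, 2] = z_2
entry J[3][2] = 1.0000

1.000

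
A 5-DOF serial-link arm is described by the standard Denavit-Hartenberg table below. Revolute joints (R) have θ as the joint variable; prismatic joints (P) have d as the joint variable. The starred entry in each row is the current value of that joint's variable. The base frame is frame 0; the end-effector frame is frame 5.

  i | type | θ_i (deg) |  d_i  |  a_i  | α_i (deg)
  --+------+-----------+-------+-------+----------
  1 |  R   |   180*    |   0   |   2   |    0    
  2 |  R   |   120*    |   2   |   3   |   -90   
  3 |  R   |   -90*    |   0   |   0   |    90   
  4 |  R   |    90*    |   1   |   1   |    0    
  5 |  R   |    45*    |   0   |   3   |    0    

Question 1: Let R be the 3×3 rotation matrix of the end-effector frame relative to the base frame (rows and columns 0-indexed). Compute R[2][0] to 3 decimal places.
-0.707

End-effector x-axis (col 0 of R) = (0.6124,0.3536,-0.7071)
R[2][0] = -0.7071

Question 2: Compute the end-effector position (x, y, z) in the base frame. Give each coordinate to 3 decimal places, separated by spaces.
1.703 -0.171 -0.121

after link 1: o_1 = (-2.0000, 0.0000, 0.0000)
after link 2: o_2 = (-0.5000, -2.5981, 2.0000)
after link 3: o_3 = (-0.5000, -2.5981, 2.0000)
after link 4: o_4 = (-0.1340, -1.2321, 2.0000)
after link 5: o_5 = (1.7031, -0.1714, -0.1213)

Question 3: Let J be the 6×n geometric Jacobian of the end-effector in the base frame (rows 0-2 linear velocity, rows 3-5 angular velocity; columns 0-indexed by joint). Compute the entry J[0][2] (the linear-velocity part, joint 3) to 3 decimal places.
axis z_2 = (0.8660,0.5000,0.0000); lever o_n−o_2 = (2.2031,2.4267,-2.1213)
cross product → J_v[:, 2] = (-1.0607,1.8371,1.0000)
J_ω[:, 2] = z_2
entry J[0][2] = -1.0607

-1.061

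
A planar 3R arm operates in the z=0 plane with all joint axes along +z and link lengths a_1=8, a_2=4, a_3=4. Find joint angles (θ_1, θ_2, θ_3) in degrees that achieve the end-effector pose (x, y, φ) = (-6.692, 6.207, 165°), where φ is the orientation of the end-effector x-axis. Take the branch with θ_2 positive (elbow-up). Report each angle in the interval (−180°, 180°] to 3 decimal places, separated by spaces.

wrist centre = target − a_3·(cos φ, sin φ) = (-2.8283, 5.1717)
cos θ_2 = (34.7460−8²−4²)/(2·8·4) = -0.7071; θ_2 = 134.9990° (elbow-up)
β = atan2(5.1717,-2.8283) = 118.6732°; ψ = atan2(2.8285,5.1716) = 28.6752°
θ_1 = β − ψ = 89.9980°
θ_3 = φ − θ_1 − θ_2 = -59.9969° (wrapped to (-180°,180°])

89.998 134.999 -59.997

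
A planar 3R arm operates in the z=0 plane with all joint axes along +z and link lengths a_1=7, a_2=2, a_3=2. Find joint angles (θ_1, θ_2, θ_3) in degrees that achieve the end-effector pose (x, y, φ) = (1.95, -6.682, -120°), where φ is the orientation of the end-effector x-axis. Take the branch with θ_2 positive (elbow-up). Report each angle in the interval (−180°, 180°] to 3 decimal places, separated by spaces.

wrist centre = target − a_3·(cos φ, sin φ) = (2.9500, -4.9499)
cos θ_2 = (33.2045−7²−2²)/(2·7·2) = -0.7070; θ_2 = 134.9899° (elbow-up)
β = atan2(-4.9499,2.9500) = -59.2065°; ψ = atan2(1.4145,5.5860) = 14.2094°
θ_1 = β − ψ = -73.4159°
θ_3 = φ − θ_1 − θ_2 = 178.4260° (wrapped to (-180°,180°])

-73.416 134.990 178.426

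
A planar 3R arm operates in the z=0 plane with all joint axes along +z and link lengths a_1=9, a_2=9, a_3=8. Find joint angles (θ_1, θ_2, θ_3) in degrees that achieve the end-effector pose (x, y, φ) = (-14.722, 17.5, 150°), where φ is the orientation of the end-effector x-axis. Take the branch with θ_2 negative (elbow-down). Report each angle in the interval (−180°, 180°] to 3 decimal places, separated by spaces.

150.000 -60.003 60.003

wrist centre = target − a_3·(cos φ, sin φ) = (-7.7938, 13.5000)
cos θ_2 = (242.9933−9²−9²)/(2·9·9) = 0.5000; θ_2 = -60.0027° (elbow-down)
β = atan2(13.5000,-7.7938) = 119.9986°; ψ = atan2(-7.7944,13.4996) = -30.0014°
θ_1 = β − ψ = 150.0000°
θ_3 = φ − θ_1 − θ_2 = 60.0027° (wrapped to (-180°,180°])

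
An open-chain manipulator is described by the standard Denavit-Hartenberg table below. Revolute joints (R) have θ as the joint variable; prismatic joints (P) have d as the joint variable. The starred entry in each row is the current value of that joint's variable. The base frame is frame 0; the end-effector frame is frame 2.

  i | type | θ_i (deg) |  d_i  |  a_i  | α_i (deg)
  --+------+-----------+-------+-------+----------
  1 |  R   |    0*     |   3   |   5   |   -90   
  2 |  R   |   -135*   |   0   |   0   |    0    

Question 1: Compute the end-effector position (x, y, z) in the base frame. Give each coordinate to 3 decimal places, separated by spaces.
after link 1: o_1 = (5.0000, 0.0000, 3.0000)
after link 2: o_2 = (5.0000, 0.0000, 3.0000)

5.000 0.000 3.000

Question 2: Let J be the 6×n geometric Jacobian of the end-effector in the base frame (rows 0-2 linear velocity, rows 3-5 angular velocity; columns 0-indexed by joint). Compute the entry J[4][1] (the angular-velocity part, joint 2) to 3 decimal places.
axis z_1 = (0.0000,1.0000,0.0000); lever o_n−o_1 = (0.0000,0.0000,0.0000)
cross product → J_v[:, 1] = (0.0000,0.0000,0.0000)
J_ω[:, 1] = z_1
entry J[4][1] = 1.0000

1.000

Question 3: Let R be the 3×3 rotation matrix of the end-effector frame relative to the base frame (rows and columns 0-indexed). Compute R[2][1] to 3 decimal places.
0.707

End-effector y-axis (col 1 of R) = (0.7071,-0.0000,0.7071)
R[2][1] = 0.7071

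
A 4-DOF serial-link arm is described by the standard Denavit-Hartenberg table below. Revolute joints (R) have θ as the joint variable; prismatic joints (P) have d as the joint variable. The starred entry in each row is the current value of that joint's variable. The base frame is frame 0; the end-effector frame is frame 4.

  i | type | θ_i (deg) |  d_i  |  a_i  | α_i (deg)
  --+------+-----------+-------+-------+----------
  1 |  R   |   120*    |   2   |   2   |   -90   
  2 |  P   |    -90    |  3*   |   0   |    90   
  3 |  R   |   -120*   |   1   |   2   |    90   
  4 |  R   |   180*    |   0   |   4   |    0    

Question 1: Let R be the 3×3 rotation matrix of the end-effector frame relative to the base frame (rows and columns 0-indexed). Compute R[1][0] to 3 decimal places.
End-effector x-axis (col 0 of R) = (-0.7500,-0.4330,0.5000)
R[1][0] = -0.4330

-0.433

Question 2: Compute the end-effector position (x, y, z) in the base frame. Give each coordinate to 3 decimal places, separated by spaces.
-4.598 -1.500 3.000

after link 1: o_1 = (-1.0000, 1.7321, 2.0000)
after link 2: o_2 = (-3.5981, 0.2321, 2.0000)
after link 3: o_3 = (-1.5981, 0.2321, 1.0000)
after link 4: o_4 = (-4.5981, -1.5000, 3.0000)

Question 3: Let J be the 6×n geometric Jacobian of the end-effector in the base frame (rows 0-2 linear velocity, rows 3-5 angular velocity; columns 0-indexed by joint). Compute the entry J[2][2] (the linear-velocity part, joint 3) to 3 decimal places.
axis z_2 = (0.5000,-0.8660,0.0000); lever o_n−o_2 = (-1.0000,-1.7321,1.0000)
cross product → J_v[:, 2] = (-0.8660,-0.5000,-1.7321)
J_ω[:, 2] = z_2
entry J[2][2] = -1.7321

-1.732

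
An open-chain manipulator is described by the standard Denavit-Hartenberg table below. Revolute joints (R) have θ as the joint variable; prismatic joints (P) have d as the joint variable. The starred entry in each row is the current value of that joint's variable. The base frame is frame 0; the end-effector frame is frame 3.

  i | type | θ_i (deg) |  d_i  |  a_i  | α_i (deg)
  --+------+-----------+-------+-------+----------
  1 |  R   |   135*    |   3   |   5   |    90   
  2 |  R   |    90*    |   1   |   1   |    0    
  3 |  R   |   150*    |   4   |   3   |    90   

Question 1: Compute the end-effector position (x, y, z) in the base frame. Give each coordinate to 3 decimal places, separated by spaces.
after link 1: o_1 = (-3.5355, 3.5355, 3.0000)
after link 2: o_2 = (-2.8284, 4.2426, 4.0000)
after link 3: o_3 = (1.0607, 6.0104, 1.4019)

1.061 6.010 1.402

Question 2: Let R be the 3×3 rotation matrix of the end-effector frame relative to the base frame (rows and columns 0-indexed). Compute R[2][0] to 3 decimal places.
End-effector x-axis (col 0 of R) = (0.3536,-0.3536,-0.8660)
R[2][0] = -0.8660

-0.866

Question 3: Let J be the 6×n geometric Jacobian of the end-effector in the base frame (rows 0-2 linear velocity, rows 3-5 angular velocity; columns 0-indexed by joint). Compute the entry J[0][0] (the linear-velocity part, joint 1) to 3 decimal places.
-6.010

axis z_0 = ẑ; lever o_n−o_0 = (1.0607,6.0104,1.4019)
cross product → J_v[:, 0] = (-6.0104,1.0607,0.0000)
J_ω[:, 0] = z_0
entry J[0][0] = -6.0104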